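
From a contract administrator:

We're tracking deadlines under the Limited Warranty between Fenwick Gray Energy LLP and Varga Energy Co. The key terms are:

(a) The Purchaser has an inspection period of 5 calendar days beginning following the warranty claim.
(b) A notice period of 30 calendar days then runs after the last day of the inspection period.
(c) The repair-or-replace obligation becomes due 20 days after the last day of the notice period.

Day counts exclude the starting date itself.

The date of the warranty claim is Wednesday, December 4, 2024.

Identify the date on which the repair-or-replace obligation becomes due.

January 28, 2025

The last day of the inspection period: 5 calendar days after December 4, 2024 is December 9, 2024.
The last day of the notice period: December 9, 2024 + 30 days = January 8, 2025.
The date on which the repair-or-replace obligation becomes due: January 8, 2025 + 20 days = January 28, 2025.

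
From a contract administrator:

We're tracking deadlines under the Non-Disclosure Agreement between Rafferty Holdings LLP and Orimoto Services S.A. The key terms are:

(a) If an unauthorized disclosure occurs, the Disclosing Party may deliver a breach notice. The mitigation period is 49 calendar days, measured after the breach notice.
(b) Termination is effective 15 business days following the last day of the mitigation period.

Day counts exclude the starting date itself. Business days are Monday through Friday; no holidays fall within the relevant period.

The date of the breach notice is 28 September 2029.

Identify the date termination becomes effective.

7 December 2029

The last day of the mitigation period: 49 calendar days after 28 September 2029 is 16 November 2029.
From Friday, 16 November 2029, 15 business days (Nov 19, Nov 20, Nov 21, Nov 22, …, Dec 5, Dec 6, Dec 7, skipping weekends) brings us to Friday, 7 December 2029, which is the date termination becomes effective.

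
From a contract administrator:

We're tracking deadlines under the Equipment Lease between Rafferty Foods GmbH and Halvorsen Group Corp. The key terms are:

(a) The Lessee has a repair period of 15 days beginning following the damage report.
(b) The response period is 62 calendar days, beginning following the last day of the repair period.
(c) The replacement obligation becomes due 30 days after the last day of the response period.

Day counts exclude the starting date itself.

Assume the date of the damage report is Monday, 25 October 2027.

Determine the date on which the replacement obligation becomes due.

The last day of the repair period: 15 calendar days after 25 October 2027 is 9 November 2027.
The last day of the response period: 9 November 2027 + 62 days = 10 January 2028.
The date on which the replacement obligation becomes due: 10 January 2028 + 30 days = 9 February 2028.

9 February 2028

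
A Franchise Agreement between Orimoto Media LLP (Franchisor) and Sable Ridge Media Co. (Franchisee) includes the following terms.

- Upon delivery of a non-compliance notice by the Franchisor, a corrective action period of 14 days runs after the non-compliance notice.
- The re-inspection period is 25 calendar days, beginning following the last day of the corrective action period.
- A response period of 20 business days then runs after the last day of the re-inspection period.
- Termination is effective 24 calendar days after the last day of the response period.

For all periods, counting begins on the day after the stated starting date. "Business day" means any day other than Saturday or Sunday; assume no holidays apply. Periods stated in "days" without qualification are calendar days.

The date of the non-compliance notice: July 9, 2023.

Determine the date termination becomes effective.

The last day of the corrective action period: July 9, 2023 + 14 days = July 23, 2023.
The last day of the re-inspection period: 25 calendar days after July 23, 2023 is August 17, 2023.
From Thursday, August 17, 2023, 20 business days (Aug 18, Aug 21, Aug 22, Aug 23, …, Sep 12, Sep 13, Sep 14, skipping weekends) brings us to Thursday, September 14, 2023, which is the last day of the response period.
Adding 24 calendar days to September 14, 2023 gives October 8, 2023, which is the date termination becomes effective.

October 8, 2023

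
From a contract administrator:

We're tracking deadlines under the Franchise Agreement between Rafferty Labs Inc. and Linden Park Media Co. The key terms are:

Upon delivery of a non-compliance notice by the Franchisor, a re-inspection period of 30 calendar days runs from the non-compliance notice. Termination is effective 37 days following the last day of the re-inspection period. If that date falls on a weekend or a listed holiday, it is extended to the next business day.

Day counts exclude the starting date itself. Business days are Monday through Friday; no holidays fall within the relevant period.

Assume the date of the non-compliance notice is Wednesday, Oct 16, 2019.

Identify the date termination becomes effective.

Dec 23, 2019

The last day of the re-inspection period: 30 calendar days after Oct 16, 2019 is Nov 15, 2019.
The date termination becomes effective: Nov 15, 2019 + 37 days = Dec 22, 2019. That falls on a Sunday, so it rolls to the next business day, Monday, Dec 23, 2019.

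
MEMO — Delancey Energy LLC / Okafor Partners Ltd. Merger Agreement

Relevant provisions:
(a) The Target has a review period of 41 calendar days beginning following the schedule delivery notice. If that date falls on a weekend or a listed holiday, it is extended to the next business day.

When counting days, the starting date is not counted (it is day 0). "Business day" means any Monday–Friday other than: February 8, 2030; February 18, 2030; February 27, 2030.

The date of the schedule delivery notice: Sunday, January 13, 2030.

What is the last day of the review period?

February 25, 2030

Adding 41 calendar days to January 13, 2030 gives February 23, 2030, which is the last day of the review period. That falls on a Saturday, so it rolls to the next business day, Monday, February 25, 2030.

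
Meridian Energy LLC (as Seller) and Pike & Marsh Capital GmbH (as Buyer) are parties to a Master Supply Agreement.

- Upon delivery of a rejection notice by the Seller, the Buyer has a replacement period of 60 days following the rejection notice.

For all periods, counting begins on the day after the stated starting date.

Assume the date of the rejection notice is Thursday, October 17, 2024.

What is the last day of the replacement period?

Adding 60 calendar days to October 17, 2024 gives December 16, 2024, which is the last day of the replacement period.

December 16, 2024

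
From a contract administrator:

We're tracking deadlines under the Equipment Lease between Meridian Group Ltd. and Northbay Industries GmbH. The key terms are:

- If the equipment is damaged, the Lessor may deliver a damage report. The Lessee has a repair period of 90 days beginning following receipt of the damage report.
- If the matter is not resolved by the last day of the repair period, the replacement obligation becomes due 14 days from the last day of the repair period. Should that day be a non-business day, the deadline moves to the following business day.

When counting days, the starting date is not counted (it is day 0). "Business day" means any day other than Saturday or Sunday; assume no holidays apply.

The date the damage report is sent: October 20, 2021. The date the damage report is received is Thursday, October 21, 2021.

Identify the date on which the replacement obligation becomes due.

Adding 90 calendar days to October 21, 2021 gives January 19, 2022, which is the last day of the repair period.
Adding 14 calendar days to January 19, 2022 gives February 2, 2022, which is the date on which the replacement obligation becomes due. February 2, 2022 is a Wednesday, so no roll-forward applies.

February 2, 2022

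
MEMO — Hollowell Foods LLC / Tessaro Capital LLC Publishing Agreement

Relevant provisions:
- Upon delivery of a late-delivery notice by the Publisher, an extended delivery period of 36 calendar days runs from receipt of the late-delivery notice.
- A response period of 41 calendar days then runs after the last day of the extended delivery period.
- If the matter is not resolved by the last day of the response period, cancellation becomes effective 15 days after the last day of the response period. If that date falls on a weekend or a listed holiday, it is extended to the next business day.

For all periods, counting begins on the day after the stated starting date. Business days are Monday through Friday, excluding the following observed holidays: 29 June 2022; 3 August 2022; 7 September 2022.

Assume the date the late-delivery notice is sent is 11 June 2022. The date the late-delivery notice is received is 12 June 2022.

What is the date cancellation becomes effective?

12 September 2022

The last day of the extended delivery period: 36 calendar days after 12 June 2022 is 18 July 2022.
Adding 41 calendar days to 18 July 2022 gives 28 August 2022, which is the last day of the response period.
Adding 15 calendar days to 28 August 2022 gives 12 September 2022, which is the date cancellation becomes effective. 12 September 2022 is a Monday and is not a listed holiday, so no roll-forward applies.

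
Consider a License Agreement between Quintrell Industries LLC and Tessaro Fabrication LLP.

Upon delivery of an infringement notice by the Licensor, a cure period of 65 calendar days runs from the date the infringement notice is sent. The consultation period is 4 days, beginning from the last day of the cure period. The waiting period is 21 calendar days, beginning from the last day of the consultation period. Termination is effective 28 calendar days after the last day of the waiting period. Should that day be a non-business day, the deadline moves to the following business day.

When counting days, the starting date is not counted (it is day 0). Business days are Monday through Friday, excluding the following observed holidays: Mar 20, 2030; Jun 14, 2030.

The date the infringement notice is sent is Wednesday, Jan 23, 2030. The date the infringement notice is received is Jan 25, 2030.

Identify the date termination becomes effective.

The last day of the cure period: 65 calendar days after Jan 23, 2030 is Mar 29, 2030.
Adding 4 calendar days to Mar 29, 2030 gives Apr 2, 2030, which is the last day of the consultation period.
Adding 21 calendar days to Apr 2, 2030 gives Apr 23, 2030, which is the last day of the waiting period.
The date termination becomes effective: Apr 23, 2030 + 28 days = May 21, 2030. May 21, 2030 is a Tuesday and is not a listed holiday, so no roll-forward applies.

May 21, 2030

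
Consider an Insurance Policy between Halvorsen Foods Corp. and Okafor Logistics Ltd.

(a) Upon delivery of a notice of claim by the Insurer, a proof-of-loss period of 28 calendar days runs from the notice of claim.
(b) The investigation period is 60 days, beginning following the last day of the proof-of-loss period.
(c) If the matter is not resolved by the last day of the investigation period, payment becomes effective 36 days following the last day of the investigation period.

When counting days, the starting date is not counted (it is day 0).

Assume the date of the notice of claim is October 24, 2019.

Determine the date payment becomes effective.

February 25, 2020

The last day of the proof-of-loss period: October 24, 2019 + 28 days = November 21, 2019.
The last day of the investigation period: November 21, 2019 + 60 days = January 20, 2020.
Adding 36 calendar days to January 20, 2020 gives February 25, 2020, which is the date payment becomes effective.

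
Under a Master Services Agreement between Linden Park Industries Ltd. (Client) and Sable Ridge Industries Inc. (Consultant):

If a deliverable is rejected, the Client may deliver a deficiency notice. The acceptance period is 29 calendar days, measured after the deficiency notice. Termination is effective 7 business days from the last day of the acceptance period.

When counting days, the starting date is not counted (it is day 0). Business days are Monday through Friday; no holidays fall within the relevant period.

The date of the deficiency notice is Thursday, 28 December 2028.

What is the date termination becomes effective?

6 February 2029

The last day of the acceptance period: 28 December 2028 + 29 days = 26 January 2029.
From Friday, 26 January 2029, 7 business days (Jan 29, Jan 30, Jan 31, Feb 1, Feb 2, Feb 5, Feb 6, skipping weekends) brings us to Tuesday, 6 February 2029, which is the date termination becomes effective.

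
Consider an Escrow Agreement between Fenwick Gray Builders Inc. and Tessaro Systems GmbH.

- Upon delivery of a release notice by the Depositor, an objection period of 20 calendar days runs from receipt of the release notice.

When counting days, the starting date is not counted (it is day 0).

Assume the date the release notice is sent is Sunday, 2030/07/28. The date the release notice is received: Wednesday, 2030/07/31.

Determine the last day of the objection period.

The last day of the objection period: 20 calendar days after 2030/07/31 is 2030/08/20.

2030/08/20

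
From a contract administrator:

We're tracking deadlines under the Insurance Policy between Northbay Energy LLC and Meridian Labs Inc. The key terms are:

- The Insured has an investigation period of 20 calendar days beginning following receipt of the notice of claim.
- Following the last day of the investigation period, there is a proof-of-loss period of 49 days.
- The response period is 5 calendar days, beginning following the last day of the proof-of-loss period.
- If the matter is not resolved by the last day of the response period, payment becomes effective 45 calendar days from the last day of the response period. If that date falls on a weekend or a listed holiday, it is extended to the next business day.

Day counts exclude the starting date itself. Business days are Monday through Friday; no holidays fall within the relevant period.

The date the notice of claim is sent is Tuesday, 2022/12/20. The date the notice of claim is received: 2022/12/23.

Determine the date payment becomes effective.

2023/04/21

The last day of the investigation period: 2022/12/23 + 20 days = 2023/01/12.
The last day of the proof-of-loss period: 49 calendar days after 2023/01/12 is 2023/03/02.
The last day of the response period: 2023/03/02 + 5 days = 2023/03/07.
The date payment becomes effective: 45 calendar days after 2023/03/07 is 2023/04/21. 2023/04/21 is a Friday, so no roll-forward applies.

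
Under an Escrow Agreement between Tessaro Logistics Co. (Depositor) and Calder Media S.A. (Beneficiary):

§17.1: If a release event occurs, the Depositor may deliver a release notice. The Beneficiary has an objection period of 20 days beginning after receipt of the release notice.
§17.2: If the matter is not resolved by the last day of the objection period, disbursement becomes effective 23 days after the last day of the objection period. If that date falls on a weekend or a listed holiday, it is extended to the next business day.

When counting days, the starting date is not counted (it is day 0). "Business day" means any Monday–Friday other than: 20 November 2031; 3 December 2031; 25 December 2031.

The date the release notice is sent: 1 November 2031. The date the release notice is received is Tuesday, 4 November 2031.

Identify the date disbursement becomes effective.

17 December 2031

The last day of the objection period: 4 November 2031 + 20 days = 24 November 2031.
The date disbursement becomes effective: 24 November 2031 + 23 days = 17 December 2031. 17 December 2031 is a Wednesday and is not a listed holiday, so no roll-forward applies.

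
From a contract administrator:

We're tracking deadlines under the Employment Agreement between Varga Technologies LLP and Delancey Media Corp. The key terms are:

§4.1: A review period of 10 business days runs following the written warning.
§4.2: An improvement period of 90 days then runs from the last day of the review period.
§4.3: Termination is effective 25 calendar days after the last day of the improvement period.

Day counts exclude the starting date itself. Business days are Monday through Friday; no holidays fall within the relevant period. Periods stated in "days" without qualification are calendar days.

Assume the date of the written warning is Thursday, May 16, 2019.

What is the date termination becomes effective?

From Thursday, May 16, 2019, 10 business days (May 17, May 20, May 21, May 22, May 23, May 24, May 27, May 28, May 29, May 30, skipping weekends) brings us to Thursday, May 30, 2019, which is the last day of the review period.
The last day of the improvement period: May 30, 2019 + 90 days = August 28, 2019.
The date termination becomes effective: 25 calendar days after August 28, 2019 is September 22, 2019.

September 22, 2019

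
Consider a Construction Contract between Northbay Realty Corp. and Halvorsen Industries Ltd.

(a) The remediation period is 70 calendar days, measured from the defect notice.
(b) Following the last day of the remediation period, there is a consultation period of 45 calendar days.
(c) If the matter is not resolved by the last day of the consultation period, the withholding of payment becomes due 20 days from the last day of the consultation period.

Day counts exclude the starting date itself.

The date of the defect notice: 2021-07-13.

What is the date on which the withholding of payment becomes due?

2021-11-25

The last day of the remediation period: 2021-07-13 + 70 days = 2021-09-21.
Adding 45 calendar days to 2021-09-21 gives 2021-11-05, which is the last day of the consultation period.
The date on which the withholding of payment becomes due: 20 calendar days after 2021-11-05 is 2021-11-25.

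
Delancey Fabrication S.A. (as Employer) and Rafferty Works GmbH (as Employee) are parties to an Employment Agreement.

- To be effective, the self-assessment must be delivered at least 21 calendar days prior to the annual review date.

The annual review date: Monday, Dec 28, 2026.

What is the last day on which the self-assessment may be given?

Dec 28, 2026 minus 21 days is Dec 7, 2026.

Dec 7, 2026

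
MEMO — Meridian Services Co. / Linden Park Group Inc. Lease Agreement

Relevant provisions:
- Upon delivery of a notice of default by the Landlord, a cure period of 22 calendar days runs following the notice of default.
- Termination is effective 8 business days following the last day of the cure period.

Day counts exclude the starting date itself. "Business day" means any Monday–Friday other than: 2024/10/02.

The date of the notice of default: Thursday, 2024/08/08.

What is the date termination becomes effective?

2024/09/11

The last day of the cure period: 22 calendar days after 2024/08/08 is 2024/08/30.
The date termination becomes effective: counting 8 business days from Friday, 2024/08/30 (Sep 2, Sep 3, Sep 4, Sep 5, Sep 6, Sep 9, Sep 10, Sep 11, skipping weekends) reaches Wednesday, 2024/09/11.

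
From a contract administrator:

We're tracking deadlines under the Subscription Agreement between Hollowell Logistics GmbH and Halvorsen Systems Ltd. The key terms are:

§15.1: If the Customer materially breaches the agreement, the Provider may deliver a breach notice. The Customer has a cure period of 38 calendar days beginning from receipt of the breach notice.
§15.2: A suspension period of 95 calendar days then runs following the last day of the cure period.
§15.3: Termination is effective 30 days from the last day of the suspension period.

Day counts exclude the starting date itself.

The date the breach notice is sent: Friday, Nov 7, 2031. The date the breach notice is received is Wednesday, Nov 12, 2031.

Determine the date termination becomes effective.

The last day of the cure period: 38 calendar days after Nov 12, 2031 is Dec 20, 2031.
The last day of the suspension period: Dec 20, 2031 + 95 days = Mar 24, 2032.
The date termination becomes effective: Mar 24, 2032 + 30 days = Apr 23, 2032.

Apr 23, 2032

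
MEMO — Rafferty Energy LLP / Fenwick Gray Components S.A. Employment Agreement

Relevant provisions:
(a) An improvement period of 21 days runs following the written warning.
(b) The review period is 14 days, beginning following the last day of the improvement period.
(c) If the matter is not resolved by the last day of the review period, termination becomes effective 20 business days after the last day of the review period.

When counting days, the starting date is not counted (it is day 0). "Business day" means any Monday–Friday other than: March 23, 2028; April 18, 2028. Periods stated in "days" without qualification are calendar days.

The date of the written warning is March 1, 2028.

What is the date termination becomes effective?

May 4, 2028

The last day of the improvement period: March 1, 2028 + 21 days = March 22, 2028.
The last day of the review period: March 22, 2028 + 14 days = April 5, 2028.
The date termination becomes effective: counting 20 business days from Wednesday, April 5, 2028 (Apr 6, Apr 7, Apr 10, Apr 11, …, May 2, May 3, May 4, skipping weekends and the listed holiday on Apr 18) reaches Thursday, May 4, 2028.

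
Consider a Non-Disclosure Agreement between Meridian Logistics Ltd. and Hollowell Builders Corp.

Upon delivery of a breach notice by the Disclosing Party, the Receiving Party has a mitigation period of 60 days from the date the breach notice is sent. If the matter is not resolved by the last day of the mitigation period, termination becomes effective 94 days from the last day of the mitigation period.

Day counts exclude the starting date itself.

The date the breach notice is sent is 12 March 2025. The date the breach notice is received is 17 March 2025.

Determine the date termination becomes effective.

Adding 60 calendar days to 12 March 2025 gives 11 May 2025, which is the last day of the mitigation period.
The date termination becomes effective: 11 May 2025 + 94 days = 13 August 2025.

13 August 2025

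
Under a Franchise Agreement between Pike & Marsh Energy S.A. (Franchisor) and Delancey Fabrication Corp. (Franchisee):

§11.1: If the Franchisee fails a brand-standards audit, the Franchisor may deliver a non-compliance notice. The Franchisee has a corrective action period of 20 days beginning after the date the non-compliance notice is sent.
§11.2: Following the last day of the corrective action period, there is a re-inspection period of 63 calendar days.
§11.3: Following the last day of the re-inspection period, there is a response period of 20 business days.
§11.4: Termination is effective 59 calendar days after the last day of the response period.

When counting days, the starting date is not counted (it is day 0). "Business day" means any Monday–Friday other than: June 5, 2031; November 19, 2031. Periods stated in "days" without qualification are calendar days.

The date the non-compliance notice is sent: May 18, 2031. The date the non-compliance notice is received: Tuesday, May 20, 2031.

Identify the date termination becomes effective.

The last day of the corrective action period: May 18, 2031 + 20 days = June 7, 2031.
The last day of the re-inspection period: June 7, 2031 + 63 days = August 9, 2031.
The last day of the response period: 20 business days after Saturday, August 9, 2031, skipping weekends — Aug 11, Aug 12, Aug 13, Aug 14, …, Sep 3, Sep 4, Sep 5 — lands on Friday, September 5, 2031.
The date termination becomes effective: September 5, 2031 + 59 days = November 3, 2031.

November 3, 2031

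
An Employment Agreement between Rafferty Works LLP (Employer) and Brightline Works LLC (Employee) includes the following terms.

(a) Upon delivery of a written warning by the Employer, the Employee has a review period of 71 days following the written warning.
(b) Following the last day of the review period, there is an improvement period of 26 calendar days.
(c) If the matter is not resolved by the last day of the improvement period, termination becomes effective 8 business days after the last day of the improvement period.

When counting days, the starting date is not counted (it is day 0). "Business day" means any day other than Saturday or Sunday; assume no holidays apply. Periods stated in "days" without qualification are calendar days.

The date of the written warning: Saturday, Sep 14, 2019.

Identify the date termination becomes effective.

Jan 1, 2020

The last day of the review period: 71 calendar days after Sep 14, 2019 is Nov 24, 2019.
The last day of the improvement period: Nov 24, 2019 + 26 days = Dec 20, 2019.
From Friday, Dec 20, 2019, 8 business days (Dec 23, Dec 24, Dec 25, Dec 26, Dec 27, Dec 30, Dec 31, Jan 1, skipping weekends) brings us to Wednesday, Jan 1, 2020, which is the date termination becomes effective.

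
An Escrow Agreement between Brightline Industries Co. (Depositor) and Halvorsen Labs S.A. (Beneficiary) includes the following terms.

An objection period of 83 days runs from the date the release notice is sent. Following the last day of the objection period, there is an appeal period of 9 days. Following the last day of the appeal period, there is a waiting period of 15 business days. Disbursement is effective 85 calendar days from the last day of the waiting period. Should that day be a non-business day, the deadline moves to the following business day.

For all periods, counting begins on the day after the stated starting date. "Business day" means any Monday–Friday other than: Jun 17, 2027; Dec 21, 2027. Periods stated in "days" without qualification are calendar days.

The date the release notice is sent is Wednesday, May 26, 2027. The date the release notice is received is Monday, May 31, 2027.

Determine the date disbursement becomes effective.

The last day of the objection period: 83 calendar days after May 26, 2027 is Aug 17, 2027.
The last day of the appeal period: Aug 17, 2027 + 9 days = Aug 26, 2027.
From Thursday, Aug 26, 2027, 15 business days (Aug 27, Aug 30, Aug 31, Sep 1, …, Sep 14, Sep 15, Sep 16, skipping weekends) brings us to Thursday, Sep 16, 2027, which is the last day of the waiting period.
The date disbursement becomes effective: 85 calendar days after Sep 16, 2027 is Dec 10, 2027. Dec 10, 2027 is a Friday and is not a listed holiday, so no roll-forward applies.

Dec 10, 2027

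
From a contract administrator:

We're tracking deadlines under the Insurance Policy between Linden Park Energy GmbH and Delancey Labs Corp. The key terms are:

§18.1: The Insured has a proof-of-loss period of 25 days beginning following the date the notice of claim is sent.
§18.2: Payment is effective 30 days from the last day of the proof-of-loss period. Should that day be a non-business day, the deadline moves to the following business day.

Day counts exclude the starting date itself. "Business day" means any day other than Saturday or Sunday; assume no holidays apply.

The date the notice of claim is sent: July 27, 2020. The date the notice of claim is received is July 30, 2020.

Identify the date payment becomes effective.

September 21, 2020

Adding 25 calendar days to July 27, 2020 gives August 21, 2020, which is the last day of the proof-of-loss period.
Adding 30 calendar days to August 21, 2020 gives September 20, 2020, which is the date payment becomes effective. That falls on a Sunday, so it rolls to the next business day, Monday, September 21, 2020.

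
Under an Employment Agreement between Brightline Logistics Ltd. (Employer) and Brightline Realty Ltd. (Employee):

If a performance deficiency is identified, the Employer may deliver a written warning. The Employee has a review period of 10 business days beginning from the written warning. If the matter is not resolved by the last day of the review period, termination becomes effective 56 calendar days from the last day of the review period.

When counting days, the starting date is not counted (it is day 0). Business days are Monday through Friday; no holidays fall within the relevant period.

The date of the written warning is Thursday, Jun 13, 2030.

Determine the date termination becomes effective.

Aug 22, 2030

From Thursday, Jun 13, 2030, 10 business days (Jun 14, Jun 17, Jun 18, Jun 19, Jun 20, Jun 21, Jun 24, Jun 25, Jun 26, Jun 27, skipping weekends) brings us to Thursday, Jun 27, 2030, which is the last day of the review period.
The date termination becomes effective: 56 calendar days after Jun 27, 2030 is Aug 22, 2030.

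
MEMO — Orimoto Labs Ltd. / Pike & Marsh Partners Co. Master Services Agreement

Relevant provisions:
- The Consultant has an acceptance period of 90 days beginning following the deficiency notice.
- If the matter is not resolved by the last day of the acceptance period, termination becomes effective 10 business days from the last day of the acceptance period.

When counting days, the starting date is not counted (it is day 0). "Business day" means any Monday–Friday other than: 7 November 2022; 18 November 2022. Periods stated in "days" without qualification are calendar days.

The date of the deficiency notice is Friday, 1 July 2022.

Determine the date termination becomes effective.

The last day of the acceptance period: 1 July 2022 + 90 days = 29 September 2022.
The date termination becomes effective: 10 business days after Thursday, 29 September 2022, skipping weekends — Sep 30, Oct 3, Oct 4, Oct 5, Oct 6, Oct 7, Oct 10, Oct 11, Oct 12, Oct 13 — lands on Thursday, 13 October 2022.

13 October 2022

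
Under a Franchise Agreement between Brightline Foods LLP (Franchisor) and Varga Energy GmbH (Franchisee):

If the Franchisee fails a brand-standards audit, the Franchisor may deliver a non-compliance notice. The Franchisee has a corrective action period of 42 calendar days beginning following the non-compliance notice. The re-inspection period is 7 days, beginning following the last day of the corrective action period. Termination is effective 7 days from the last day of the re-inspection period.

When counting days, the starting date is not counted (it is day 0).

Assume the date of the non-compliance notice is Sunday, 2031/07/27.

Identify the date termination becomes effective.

The last day of the corrective action period: 42 calendar days after 2031/07/27 is 2031/09/07.
The last day of the re-inspection period: 7 calendar days after 2031/09/07 is 2031/09/14.
The date termination becomes effective: 7 calendar days after 2031/09/14 is 2031/09/21.

2031/09/21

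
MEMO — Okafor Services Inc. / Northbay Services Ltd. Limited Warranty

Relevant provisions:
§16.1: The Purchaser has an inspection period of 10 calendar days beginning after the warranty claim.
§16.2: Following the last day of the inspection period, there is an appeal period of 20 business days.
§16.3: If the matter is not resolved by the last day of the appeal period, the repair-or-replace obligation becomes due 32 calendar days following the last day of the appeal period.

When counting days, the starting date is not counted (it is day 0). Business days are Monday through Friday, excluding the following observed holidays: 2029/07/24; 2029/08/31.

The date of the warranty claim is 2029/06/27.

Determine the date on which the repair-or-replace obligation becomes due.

The last day of the inspection period: 2029/06/27 + 10 days = 2029/07/07.
The last day of the appeal period: 20 business days after Saturday, 2029/07/07, skipping weekends and the listed holiday on Jul 24 — Jul 9, Jul 10, Jul 11, Jul 12, …, Aug 2, Aug 3, Aug 6 — lands on Monday, 2029/08/06.
The date on which the repair-or-replace obligation becomes due: 32 calendar days after 2029/08/06 is 2029/09/07.

2029/09/07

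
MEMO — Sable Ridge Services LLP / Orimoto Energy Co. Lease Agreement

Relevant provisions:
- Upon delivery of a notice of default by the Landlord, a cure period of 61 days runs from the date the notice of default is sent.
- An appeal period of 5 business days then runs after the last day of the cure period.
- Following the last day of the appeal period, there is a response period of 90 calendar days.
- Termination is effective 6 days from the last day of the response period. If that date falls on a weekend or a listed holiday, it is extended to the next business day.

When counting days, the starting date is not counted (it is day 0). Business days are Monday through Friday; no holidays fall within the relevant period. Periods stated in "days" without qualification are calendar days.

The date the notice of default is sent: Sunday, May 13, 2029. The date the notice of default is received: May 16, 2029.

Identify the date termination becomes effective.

Oct 24, 2029

The last day of the cure period: 61 calendar days after May 13, 2029 is Jul 13, 2029.
The last day of the appeal period: counting 5 business days from Friday, Jul 13, 2029 (Jul 16, Jul 17, Jul 18, Jul 19, Jul 20, skipping weekends) reaches Friday, Jul 20, 2029.
Adding 90 calendar days to Jul 20, 2029 gives Oct 18, 2029, which is the last day of the response period.
The date termination becomes effective: 6 calendar days after Oct 18, 2029 is Oct 24, 2029. Oct 24, 2029 is a Wednesday, so no roll-forward applies.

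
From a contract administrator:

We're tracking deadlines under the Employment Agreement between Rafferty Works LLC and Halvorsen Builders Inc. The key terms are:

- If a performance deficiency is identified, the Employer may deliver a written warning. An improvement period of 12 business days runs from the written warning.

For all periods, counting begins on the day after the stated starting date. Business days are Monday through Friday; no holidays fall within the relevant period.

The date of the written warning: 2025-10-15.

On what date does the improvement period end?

The last day of the improvement period: counting 12 business days from Wednesday, 2025-10-15 (Oct 16, Oct 17, Oct 20, Oct 21, …, Oct 29, Oct 30, Oct 31, skipping weekends) reaches Friday, 2025-10-31.

2025-10-31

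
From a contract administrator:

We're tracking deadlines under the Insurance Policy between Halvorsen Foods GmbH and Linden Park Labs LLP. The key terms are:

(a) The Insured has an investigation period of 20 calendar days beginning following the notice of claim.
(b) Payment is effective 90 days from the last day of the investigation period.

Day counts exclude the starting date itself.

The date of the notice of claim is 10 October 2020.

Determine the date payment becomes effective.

28 January 2021

Adding 20 calendar days to 10 October 2020 gives 30 October 2020, which is the last day of the investigation period.
The date payment becomes effective: 90 calendar days after 30 October 2020 is 28 January 2021.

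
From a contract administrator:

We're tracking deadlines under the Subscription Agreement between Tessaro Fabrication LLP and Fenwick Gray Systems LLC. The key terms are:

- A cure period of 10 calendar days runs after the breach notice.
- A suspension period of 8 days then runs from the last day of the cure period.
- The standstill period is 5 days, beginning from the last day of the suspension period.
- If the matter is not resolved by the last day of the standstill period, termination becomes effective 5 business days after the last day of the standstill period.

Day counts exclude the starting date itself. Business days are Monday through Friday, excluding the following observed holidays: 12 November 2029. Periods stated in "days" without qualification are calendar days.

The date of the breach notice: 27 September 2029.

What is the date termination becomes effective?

The last day of the cure period: 10 calendar days after 27 September 2029 is 7 October 2029.
Adding 8 calendar days to 7 October 2029 gives 15 October 2029, which is the last day of the suspension period.
The last day of the standstill period: 15 October 2029 + 5 days = 20 October 2029.
From Saturday, 20 October 2029, 5 business days (Oct 22, Oct 23, Oct 24, Oct 25, Oct 26, skipping weekends) brings us to Friday, 26 October 2029, which is the date termination becomes effective.

26 October 2029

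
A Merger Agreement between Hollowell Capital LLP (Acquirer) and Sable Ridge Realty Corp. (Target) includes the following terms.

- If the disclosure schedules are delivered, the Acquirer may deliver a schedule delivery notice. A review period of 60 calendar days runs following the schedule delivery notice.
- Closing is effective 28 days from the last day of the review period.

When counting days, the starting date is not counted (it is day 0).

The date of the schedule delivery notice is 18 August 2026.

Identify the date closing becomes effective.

Adding 60 calendar days to 18 August 2026 gives 17 October 2026, which is the last day of the review period.
The date closing becomes effective: 17 October 2026 + 28 days = 14 November 2026.

14 November 2026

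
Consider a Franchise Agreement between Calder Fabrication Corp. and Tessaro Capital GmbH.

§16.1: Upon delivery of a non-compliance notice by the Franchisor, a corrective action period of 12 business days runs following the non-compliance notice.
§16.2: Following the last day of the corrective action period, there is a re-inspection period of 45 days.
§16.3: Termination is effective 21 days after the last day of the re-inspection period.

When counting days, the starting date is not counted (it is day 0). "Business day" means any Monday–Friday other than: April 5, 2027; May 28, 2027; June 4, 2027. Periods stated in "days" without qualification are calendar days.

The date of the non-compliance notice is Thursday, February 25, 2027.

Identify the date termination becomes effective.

May 20, 2027

The last day of the corrective action period: 12 business days after Thursday, February 25, 2027, skipping weekends — Feb 26, Mar 1, Mar 2, Mar 3, …, Mar 11, Mar 12, Mar 15 — lands on Monday, March 15, 2027.
Adding 45 calendar days to March 15, 2027 gives April 29, 2027, which is the last day of the re-inspection period.
Adding 21 calendar days to April 29, 2027 gives May 20, 2027, which is the date termination becomes effective.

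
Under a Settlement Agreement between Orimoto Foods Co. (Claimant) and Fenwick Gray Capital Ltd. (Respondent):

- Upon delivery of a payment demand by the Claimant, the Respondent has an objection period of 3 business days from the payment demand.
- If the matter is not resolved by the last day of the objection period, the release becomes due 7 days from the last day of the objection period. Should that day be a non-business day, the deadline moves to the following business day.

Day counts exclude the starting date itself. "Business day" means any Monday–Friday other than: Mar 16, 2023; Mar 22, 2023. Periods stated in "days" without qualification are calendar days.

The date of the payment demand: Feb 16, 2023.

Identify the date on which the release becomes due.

The last day of the objection period: 3 business days after Thursday, Feb 16, 2023, skipping weekends — Feb 17, Feb 20, Feb 21 — lands on Tuesday, Feb 21, 2023.
The date on which the release becomes due: Feb 21, 2023 + 7 days = Feb 28, 2023. Feb 28, 2023 is a Tuesday and is not a listed holiday, so no roll-forward applies.

Feb 28, 2023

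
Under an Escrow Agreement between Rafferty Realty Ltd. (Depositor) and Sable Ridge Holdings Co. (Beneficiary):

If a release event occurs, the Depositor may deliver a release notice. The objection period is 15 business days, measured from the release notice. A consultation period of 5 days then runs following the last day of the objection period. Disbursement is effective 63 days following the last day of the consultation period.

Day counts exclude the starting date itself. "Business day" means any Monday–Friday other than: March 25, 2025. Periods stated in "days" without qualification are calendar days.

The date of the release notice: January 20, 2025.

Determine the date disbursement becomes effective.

April 19, 2025

From Monday, January 20, 2025, 15 business days (Jan 21, Jan 22, Jan 23, Jan 24, …, Feb 6, Feb 7, Feb 10, skipping weekends) brings us to Monday, February 10, 2025, which is the last day of the objection period.
Adding 5 calendar days to February 10, 2025 gives February 15, 2025, which is the last day of the consultation period.
Adding 63 calendar days to February 15, 2025 gives April 19, 2025, which is the date disbursement becomes effective.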